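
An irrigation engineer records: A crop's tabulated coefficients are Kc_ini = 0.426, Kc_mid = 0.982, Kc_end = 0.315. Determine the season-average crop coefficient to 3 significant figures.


Approach: apply a simple seasonal average, Kc_avg = (Kc_ini + Kc_mid + Kc_end)/3.
Kc_avg = (0.426 + 0.982 + 0.315)/3 = 0.574
Therefore the season-average crop coefficient = 0.574.


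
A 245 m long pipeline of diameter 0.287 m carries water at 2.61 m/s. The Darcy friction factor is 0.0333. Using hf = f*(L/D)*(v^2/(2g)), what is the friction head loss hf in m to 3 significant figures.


hf = 0.0333 * (245/0.287) * (2.61^2 / (2*9.81))
hf = 9.87 m
Therefore the friction head loss hf = 9.87 m.


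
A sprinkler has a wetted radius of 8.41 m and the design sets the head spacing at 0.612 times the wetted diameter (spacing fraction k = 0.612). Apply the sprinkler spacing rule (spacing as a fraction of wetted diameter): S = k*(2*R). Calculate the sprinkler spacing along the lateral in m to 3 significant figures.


S = 0.612 * (2 * 8.41) = 10.3 m
Therefore the sprinkler spacing along the lateral = 10.3 m.


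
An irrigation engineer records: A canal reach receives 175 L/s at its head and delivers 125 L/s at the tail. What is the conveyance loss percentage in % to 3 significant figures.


Approach: apply the conveyance loss ratio, loss% = ((Q_head - Q_tail)/Q_head)*100.
loss = ((175 - 125)/175)*100 = 28.6 %
Therefore the conveyance loss percentage = 28.6 %.


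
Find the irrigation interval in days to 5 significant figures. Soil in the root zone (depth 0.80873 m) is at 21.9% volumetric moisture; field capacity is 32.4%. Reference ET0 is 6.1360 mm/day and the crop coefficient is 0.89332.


Approach: apply soil-water budget scheduling, SMD = (FC-theta)/100*depth*1000; ETc = ET0*Kc; interval = SMD/ETc.
Step 1 — soil moisture deficit:
  SMD = (32.4 - 21.9)/100 * 0.80873 * 1000 = 84.91665 mm
Step 2 — daily crop ET (ETc = ET0*Kc):
  ETc = 6.1360 * 0.89332 = 5.481412 mm/day
Step 3 — irrigation interval (SMD/ETc):
  interval = 84.91665 / 5.481412 = 15.492 days
Therefore the irrigation interval = 15.492 days.


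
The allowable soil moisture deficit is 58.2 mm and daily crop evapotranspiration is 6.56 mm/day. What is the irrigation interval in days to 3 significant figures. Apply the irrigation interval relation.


Approach: apply the irrigation interval relation, interval = SMD / ETc.
interval = 58.2 / 6.56 = 8.87 days
Therefore the irrigation interval = 8.87 days.


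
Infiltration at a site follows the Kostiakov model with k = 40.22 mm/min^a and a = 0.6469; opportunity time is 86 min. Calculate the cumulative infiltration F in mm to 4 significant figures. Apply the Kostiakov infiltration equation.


Approach: apply the Kostiakov infiltration equation, F = k*t^a.
F = 40.22 * 86^0.6469 = 717.6 mm
Therefore the cumulative infiltration F = 717.6 mm.


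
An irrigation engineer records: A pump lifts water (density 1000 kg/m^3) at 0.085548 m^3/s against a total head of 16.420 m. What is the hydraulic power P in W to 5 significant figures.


Approach: apply the hydraulic power relation, P = rho*g*Q*H.
P = 1000 * 9.81 * 0.085548 * 16.420 = 13780 W
Therefore the hydraulic power P = 13780 W.


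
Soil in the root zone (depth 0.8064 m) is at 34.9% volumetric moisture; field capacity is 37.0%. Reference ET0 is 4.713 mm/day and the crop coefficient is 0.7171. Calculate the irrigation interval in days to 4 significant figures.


Approach: apply soil-water budget scheduling, SMD = (FC-theta)/100*depth*1000; ETc = ET0*Kc; interval = SMD/ETc.
Step 1 — soil moisture deficit:
  SMD = (37.0 - 34.9)/100 * 0.8064 * 1000 = 16.9344 mm
Step 2 — daily crop ET (ETc = ET0*Kc):
  ETc = 4.713 * 0.7171 = 3.37969 mm/day
Step 3 — irrigation interval (SMD/ETc):
  interval = 16.9344 / 3.37969 = 5.011 days
Therefore the irrigation interval = 5.011 days.


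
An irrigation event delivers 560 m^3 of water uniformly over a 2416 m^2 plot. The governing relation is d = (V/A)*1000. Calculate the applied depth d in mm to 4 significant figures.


d = (560 / 2416) * 1000 = 231.8 mm
Therefore the applied depth d = 231.8 mm.


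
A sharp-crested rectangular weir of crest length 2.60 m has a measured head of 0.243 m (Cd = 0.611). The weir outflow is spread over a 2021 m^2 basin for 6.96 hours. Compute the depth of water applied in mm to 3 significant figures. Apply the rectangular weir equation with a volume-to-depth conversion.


Approach: apply the rectangular weir equation with a volume-to-depth conversion, Q = (2/3)*Cd*L*sqrt(2g)*H^1.5; d = Q*t/A * 1000.
Step 1 — weir discharge:
  Q = (2/3)*0.611*2.60*sqrt(2*9.81)*0.243^1.5 = 0.56193 m^3/s
Step 2 — volume: V = 0.56193 * 6.96*3600 = 14080 m^3
Step 3 — depth: d = V/A * 1000 = 14080/2021 * 1000 = 6970 mm
Therefore the depth of water applied = 6970 mm.


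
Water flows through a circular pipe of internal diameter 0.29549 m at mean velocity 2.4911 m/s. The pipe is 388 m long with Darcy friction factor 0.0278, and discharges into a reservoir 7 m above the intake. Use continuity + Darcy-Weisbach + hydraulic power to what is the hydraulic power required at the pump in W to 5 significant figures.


Approach: apply continuity + Darcy-Weisbach + hydraulic power, Q = A*v; hf = f*(L/D)*(v^2/(2g)); H = static + hf; P = rho*g*Q*H.
Step 1 — flow rate (continuity, Q = A*v):
  A = pi*(0.29549/2)^2 = 0.06857652 m^2
  Q = 0.06857652 * 2.4911 = 0.1708310 m^3/s
Step 2 — friction head loss (Darcy-Weisbach):
  hf = 0.0278 * (388/0.29549) * (2.4911^2 / (2*9.81))
  hf = 11.54561 m
Step 3 — total head: H = 7 + 11.54561 = 18.54561 m
Step 4 — hydraulic power (P = rho*g*Q*H):
  P = 1000 * 9.81 * 0.1708310 * 18.54561 = 31080 W
Therefore the hydraulic power required at the pump = 31080 W.


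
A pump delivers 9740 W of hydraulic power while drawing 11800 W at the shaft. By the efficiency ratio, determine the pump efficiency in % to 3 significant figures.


Approach: apply the efficiency ratio, eta = (P_out/P_in)*100.
eta = (9740 / 11800) * 100 = 82.5 %
Therefore the pump efficiency = 82.5 %.


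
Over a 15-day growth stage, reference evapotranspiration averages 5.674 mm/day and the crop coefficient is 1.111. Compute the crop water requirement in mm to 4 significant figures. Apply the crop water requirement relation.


Approach: apply the crop water requirement relation, CWR = ET0 * Kc * days.
CWR = 5.674 * 1.111 * 15 = 94.56 mm
Therefore the crop water requirement = 94.56 mm.


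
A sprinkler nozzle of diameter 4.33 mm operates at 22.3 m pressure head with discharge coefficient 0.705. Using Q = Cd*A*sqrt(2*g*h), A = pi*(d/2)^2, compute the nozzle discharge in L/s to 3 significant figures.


A = pi*(4.33e-3/2)^2 = 1.4725e-05 m^2
Q = 0.705 * 1.4725e-05 * sqrt(2*9.81*22.3) * 1000 = 0.217 L/s
Therefore the nozzle discharge = 0.217 L/s.


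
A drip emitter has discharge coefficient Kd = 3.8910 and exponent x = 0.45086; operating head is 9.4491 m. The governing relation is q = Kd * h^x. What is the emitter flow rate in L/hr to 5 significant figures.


q = 3.8910 * 9.4491^0.45086 = 10.711 L/hr
Therefore the emitter flow rate = 10.711 L/hr.


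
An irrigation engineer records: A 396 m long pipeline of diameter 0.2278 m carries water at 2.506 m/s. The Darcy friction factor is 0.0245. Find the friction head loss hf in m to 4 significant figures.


Approach: apply the Darcy-Weisbach equation, hf = f*(L/D)*(v^2/(2g)).
hf = 0.0245 * (396/0.2278) * (2.506^2 / (2*9.81))
hf = 13.63 m
Therefore the friction head loss hf = 13.63 m.


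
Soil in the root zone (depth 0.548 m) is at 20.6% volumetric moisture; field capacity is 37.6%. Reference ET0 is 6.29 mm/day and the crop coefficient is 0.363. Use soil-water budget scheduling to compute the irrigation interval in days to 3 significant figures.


Approach: apply soil-water budget scheduling, SMD = (FC-theta)/100*depth*1000; ETc = ET0*Kc; interval = SMD/ETc.
Step 1 — soil moisture deficit:
  SMD = (37.6 - 20.6)/100 * 0.548 * 1000 = 93.160 mm
Step 2 — daily crop ET (ETc = ET0*Kc):
  ETc = 6.29 * 0.363 = 2.2833 mm/day
Step 3 — irrigation interval (SMD/ETc):
  interval = 93.160 / 2.2833 = 40.8 days
Therefore the irrigation interval = 40.8 days.


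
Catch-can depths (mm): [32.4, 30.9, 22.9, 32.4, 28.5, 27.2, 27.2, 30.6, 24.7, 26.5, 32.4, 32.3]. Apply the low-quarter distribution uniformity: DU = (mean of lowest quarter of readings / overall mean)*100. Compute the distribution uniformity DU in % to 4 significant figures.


sorted lowest 3 of 12: [22.9, 24.7, 26.5] -> mean = 24.7000 mm
overall mean = 29.0000 mm
DU = (24.7000/29.0000)*100 = 85.17 %
Therefore the distribution uniformity DU = 85.17 %.


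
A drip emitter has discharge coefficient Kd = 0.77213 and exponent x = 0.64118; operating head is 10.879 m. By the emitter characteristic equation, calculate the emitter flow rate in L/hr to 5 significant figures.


Approach: apply the emitter characteristic equation, q = Kd * h^x.
q = 0.77213 * 10.879^0.64118 = 3.5672 L/hr
Therefore the emitter flow rate = 3.5672 L/hr.


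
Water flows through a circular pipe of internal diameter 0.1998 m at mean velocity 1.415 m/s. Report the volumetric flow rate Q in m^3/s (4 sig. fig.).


Approach: apply the continuity equation for pipe flow, Q = A * v with A = pi*(D/2)^2.
A = pi*(0.1998/2)^2 = 0.0313531 m^2
Q = 0.0313531 * 1.415 = 0.04436 m^3/s
Therefore the volumetric flow rate Q = 0.04436 m^3/s.


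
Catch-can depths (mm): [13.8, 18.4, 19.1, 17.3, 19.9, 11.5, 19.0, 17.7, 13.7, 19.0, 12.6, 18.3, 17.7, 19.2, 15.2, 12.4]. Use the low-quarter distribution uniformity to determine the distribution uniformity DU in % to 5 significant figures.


Approach: apply the low-quarter distribution uniformity, DU = (mean of lowest quarter of readings / overall mean)*100.
sorted lowest 4 of 16: [11.5, 12.4, 12.6, 13.7] -> mean = 12.55000 mm
overall mean = 16.55000 mm
DU = (12.55000/16.55000)*100 = 75.831 %
Therefore the distribution uniformity DU = 75.831 %.


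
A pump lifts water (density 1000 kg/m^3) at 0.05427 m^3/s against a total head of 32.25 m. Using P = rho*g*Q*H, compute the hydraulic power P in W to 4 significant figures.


P = 1000 * 9.81 * 0.05427 * 32.25 = 17170 W
Therefore the hydraulic power P = 17170 W.


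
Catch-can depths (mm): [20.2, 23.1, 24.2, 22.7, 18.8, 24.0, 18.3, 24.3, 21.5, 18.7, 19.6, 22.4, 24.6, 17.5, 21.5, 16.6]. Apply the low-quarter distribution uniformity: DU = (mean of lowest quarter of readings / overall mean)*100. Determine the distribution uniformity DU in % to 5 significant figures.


sorted lowest 4 of 16: [16.6, 17.5, 18.3, 18.7] -> mean = 17.77500 mm
overall mean = 21.12500 mm
DU = (17.77500/21.12500)*100 = 84.142 %
Therefore the distribution uniformity DU = 84.142 %.


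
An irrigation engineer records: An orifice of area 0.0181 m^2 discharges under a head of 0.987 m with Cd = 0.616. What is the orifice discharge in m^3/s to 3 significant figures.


Approach: apply the orifice equation, Q = Cd*A*sqrt(2*g*h).
Q = 0.616 * 0.0181 * sqrt(2*9.81*0.987) = 0.0491 m^3/s
Therefore the orifice discharge = 0.0491 m^3/s.


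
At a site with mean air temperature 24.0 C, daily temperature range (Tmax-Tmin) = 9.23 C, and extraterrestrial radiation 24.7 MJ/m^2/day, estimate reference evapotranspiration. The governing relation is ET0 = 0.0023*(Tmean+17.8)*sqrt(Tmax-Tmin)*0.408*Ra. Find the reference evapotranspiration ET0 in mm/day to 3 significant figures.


ET0 = 0.0023*(24.0+17.8)*sqrt(9.23)*0.408*24.7 = 2.94 mm/day
Therefore the reference evapotranspiration ET0 = 2.94 mm/day.


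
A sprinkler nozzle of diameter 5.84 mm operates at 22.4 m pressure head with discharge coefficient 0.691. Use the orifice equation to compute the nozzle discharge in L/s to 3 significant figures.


Approach: apply the orifice equation, Q = Cd*A*sqrt(2*g*h), A = pi*(d/2)^2.
A = pi*(5.84e-3/2)^2 = 2.6786e-05 m^2
Q = 0.691 * 2.6786e-05 * sqrt(2*9.81*22.4) * 1000 = 0.388 L/s
Therefore the nozzle discharge = 0.388 L/s.


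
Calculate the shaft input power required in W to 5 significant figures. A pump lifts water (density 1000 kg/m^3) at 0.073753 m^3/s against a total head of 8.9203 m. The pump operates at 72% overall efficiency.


Approach: apply hydraulic power then efficiency conversion, P = rho*g*Q*H; P_in = P/eta.
Step 1 — hydraulic power (P = rho*g*Q*H):
  P = 1000 * 9.81 * 0.073753 * 8.9203 = 6453.988 W
Step 2 — input power: P_in = P/eta = 6453.988 / 0.72 = 8963.9 W
Therefore the shaft input power required = 8963.9 W.


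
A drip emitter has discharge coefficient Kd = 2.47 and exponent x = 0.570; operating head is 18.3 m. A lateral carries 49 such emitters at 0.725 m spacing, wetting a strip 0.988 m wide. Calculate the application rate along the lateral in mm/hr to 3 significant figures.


Approach: apply the emitter equation with a lateral mass balance, q = Kd*h^x; Q = n*q; rate = Q/(n*spacing*width).
Step 1 — single emitter flow (q = Kd*h^x):
  q = 2.47 * 18.3^0.570 = 12.951 L/hr
Step 2 — total lateral flow: Q = 49 * 12.951 = 634.59 L/hr
Step 3 — wetted area: A = 49 * 0.725 * 0.988 = 35.099 m^2
Step 4 — application rate: Q/A = 634.59/35.099 = 18.1 mm/hr
Therefore the application rate along the lateral = 18.1 mm/hr.


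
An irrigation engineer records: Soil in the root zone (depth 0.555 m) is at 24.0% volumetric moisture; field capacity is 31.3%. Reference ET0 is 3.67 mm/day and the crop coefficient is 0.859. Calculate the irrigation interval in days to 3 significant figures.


Approach: apply soil-water budget scheduling, SMD = (FC-theta)/100*depth*1000; ETc = ET0*Kc; interval = SMD/ETc.
Step 1 — soil moisture deficit:
  SMD = (31.3 - 24.0)/100 * 0.555 * 1000 = 40.515 mm
Step 2 — daily crop ET (ETc = ET0*Kc):
  ETc = 3.67 * 0.859 = 3.1525 mm/day
Step 3 — irrigation interval (SMD/ETc):
  interval = 40.515 / 3.1525 = 12.9 days
Therefore the irrigation interval = 12.9 days.


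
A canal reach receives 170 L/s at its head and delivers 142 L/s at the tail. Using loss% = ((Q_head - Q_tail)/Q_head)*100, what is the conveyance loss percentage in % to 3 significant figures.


loss = ((170 - 142)/170)*100 = 16.5 %
Therefore the conveyance loss percentage = 16.5 %.


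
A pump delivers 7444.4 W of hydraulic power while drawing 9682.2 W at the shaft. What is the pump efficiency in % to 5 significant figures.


Approach: apply the efficiency ratio, eta = (P_out/P_in)*100.
eta = (7444.4 / 9682.2) * 100 = 76.887 %
Therefore the pump efficiency = 76.887 %.


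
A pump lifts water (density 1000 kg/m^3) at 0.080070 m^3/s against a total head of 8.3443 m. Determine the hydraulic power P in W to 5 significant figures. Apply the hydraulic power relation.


Approach: apply the hydraulic power relation, P = rho*g*Q*H.
P = 1000 * 9.81 * 0.080070 * 8.3443 = 6554.3 W
Therefore the hydraulic power P = 6554.3 W.


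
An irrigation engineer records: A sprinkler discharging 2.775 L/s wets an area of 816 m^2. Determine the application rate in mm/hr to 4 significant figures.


Approach: apply the application rate relation, rate = (Q/A)*3600.
rate = (2.775 / 816) * 3600 = 12.24 mm/hr
Therefore the application rate = 12.24 mm/hr.


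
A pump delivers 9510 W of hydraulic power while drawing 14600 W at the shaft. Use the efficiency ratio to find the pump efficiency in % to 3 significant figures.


Approach: apply the efficiency ratio, eta = (P_out/P_in)*100.
eta = (9510 / 14600) * 100 = 65.1 %
Therefore the pump efficiency = 65.1 %.


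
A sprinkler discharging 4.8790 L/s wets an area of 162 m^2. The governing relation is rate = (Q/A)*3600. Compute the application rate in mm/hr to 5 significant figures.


rate = (4.8790 / 162) * 3600 = 108.42 mm/hr
Therefore the application rate = 108.42 mm/hr.


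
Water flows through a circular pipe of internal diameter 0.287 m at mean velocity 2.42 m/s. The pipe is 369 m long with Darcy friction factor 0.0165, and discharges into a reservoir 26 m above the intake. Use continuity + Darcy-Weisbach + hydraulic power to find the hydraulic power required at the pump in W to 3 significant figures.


Approach: apply continuity + Darcy-Weisbach + hydraulic power, Q = A*v; hf = f*(L/D)*(v^2/(2g)); H = static + hf; P = rho*g*Q*H.
Step 1 — flow rate (continuity, Q = A*v):
  A = pi*(0.287/2)^2 = 0.064692 m^2
  Q = 0.064692 * 2.42 = 0.15656 m^3/s
Step 2 — friction head loss (Darcy-Weisbach):
  hf = 0.0165 * (369/0.287) * (2.42^2 / (2*9.81))
  hf = 6.3323 m
Step 3 — total head: H = 26 + 6.3323 = 32.332 m
Step 4 — hydraulic power (P = rho*g*Q*H):
  P = 1000 * 9.81 * 0.15656 * 32.332 = 49700 W
Therefore the hydraulic power required at the pump = 49700 W.


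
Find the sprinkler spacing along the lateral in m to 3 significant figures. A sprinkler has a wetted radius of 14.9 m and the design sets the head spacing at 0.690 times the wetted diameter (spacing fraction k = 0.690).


Approach: apply the sprinkler spacing rule (spacing as a fraction of wetted diameter), S = k*(2*R).
S = 0.690 * (2 * 14.9) = 20.6 m
Therefore the sprinkler spacing along the lateral = 20.6 m.


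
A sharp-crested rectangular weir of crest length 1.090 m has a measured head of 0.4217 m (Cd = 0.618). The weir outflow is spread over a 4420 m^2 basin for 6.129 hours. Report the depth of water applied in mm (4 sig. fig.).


Approach: apply the rectangular weir equation with a volume-to-depth conversion, Q = (2/3)*Cd*L*sqrt(2g)*H^1.5; d = Q*t/A * 1000.
Step 1 — weir discharge:
  Q = (2/3)*0.618*1.090*sqrt(2*9.81)*0.4217^1.5 = 0.544727 m^3/s
Step 2 — volume: V = 0.544727 * 6.129*3600 = 12019.1 m^3
Step 3 — depth: d = V/A * 1000 = 12019.1/4420 * 1000 = 2719 mm
Therefore the depth of water applied = 2719 mm.


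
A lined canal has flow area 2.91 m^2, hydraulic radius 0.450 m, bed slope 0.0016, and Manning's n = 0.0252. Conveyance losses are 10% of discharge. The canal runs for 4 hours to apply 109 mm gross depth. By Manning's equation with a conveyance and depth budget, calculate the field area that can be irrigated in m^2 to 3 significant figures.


Approach: apply Manning's equation with a conveyance and depth budget, Q = (1/n)*A*R^(2/3)*S^(1/2); Q_field = Q*(1-loss); Area = Q_field*t/(d/1000).
Step 1 — canal discharge (Manning's equation):
  Q = (1/0.0252) * 2.91 * 0.450^(2/3) * 0.0016^(1/2) = 2.7124 m^3/s
Step 2 — delivered flow: Q_field = 2.7124*(1 - 10/100) = 2.4412 m^3/s
Step 3 — volume delivered: V = 2.4412 * 4*3600 = 35153 m^3
Step 4 — area served: A = V / (depth/1000) = 35153 / 0.109 = 323000 m^2
Therefore the field area that can be irrigated = 323000 m^2.


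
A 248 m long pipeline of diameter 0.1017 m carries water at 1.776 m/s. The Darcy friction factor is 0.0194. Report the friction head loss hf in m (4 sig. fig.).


Approach: apply the Darcy-Weisbach equation, hf = f*(L/D)*(v^2/(2g)).
hf = 0.0194 * (248/0.1017) * (1.776^2 / (2*9.81))
hf = 7.605 m
Therefore the friction head loss hf = 7.605 m.


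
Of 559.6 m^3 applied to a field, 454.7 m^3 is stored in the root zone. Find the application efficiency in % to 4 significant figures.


Approach: apply the application efficiency ratio, Ea = (stored/applied)*100.
Ea = (454.7/559.6)*100 = 81.25 %
Therefore the application efficiency = 81.25 %.


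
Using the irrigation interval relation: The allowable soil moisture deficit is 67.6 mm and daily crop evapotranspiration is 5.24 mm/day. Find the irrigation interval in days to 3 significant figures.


Approach: apply the irrigation interval relation, interval = SMD / ETc.
interval = 67.6 / 5.24 = 12.9 days
Therefore the irrigation interval = 12.9 days.


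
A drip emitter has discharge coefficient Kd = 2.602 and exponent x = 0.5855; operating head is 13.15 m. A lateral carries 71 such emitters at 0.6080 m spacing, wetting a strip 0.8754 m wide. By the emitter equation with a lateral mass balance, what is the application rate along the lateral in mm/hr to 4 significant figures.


Approach: apply the emitter equation with a lateral mass balance, q = Kd*h^x; Q = n*q; rate = Q/(n*spacing*width).
Step 1 — single emitter flow (q = Kd*h^x):
  q = 2.602 * 13.15^0.5855 = 11.7608 L/hr
Step 2 — total lateral flow: Q = 71 * 11.7608 = 835.020 L/hr
Step 3 — wetted area: A = 71 * 0.6080 * 0.8754 = 37.7893 m^2
Step 4 — application rate: Q/A = 835.020/37.7893 = 22.10 mm/hr
Therefore the application rate along the lateral = 22.10 mm/hr.


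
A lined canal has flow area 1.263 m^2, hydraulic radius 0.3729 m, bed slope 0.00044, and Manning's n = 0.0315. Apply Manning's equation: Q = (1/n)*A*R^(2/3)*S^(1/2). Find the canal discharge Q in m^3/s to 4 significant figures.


Q = (1/0.0315) * 1.263 * 0.3729^(2/3) * 0.00044^(1/2) = 0.4357 m^3/s
Therefore the canal discharge Q = 0.4357 m^3/s.


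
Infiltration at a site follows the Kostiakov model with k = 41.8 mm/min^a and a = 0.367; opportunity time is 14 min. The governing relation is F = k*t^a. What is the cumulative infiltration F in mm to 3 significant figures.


F = 41.8 * 14^0.367 = 110 mm
Therefore the cumulative infiltration F = 110 mm.


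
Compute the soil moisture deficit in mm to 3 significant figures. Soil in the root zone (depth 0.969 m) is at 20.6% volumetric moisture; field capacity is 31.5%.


Approach: apply the soil moisture deficit relation, SMD = (FC - theta)/100 * depth * 1000.
SMD = (31.5 - 20.6)/100 * 0.969 * 1000 = 106 mm
Therefore the soil moisture deficit = 106 mm.


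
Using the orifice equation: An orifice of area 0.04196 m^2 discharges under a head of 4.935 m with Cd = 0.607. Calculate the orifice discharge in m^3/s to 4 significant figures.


Approach: apply the orifice equation, Q = Cd*A*sqrt(2*g*h).
Q = 0.607 * 0.04196 * sqrt(2*9.81*4.935) = 0.2506 m^3/s
Therefore the orifice discharge = 0.2506 m^3/s.


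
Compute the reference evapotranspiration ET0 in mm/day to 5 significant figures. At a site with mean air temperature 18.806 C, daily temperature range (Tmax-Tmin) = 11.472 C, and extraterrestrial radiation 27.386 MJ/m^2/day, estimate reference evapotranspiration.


Approach: apply the Hargreaves-Samani method, ET0 = 0.0023*(Tmean+17.8)*sqrt(Tmax-Tmin)*0.408*Ra.
ET0 = 0.0023*(18.806+17.8)*sqrt(11.472)*0.408*27.386 = 3.1863 mm/day
Therefore the reference evapotranspiration ET0 = 3.1863 mm/day.


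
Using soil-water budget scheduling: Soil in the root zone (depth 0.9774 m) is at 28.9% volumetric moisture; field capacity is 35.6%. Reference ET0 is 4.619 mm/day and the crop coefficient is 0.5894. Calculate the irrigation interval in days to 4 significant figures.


Approach: apply soil-water budget scheduling, SMD = (FC-theta)/100*depth*1000; ETc = ET0*Kc; interval = SMD/ETc.
Step 1 — soil moisture deficit:
  SMD = (35.6 - 28.9)/100 * 0.9774 * 1000 = 65.4858 mm
Step 2 — daily crop ET (ETc = ET0*Kc):
  ETc = 4.619 * 0.5894 = 2.72244 mm/day
Step 3 — irrigation interval (SMD/ETc):
  interval = 65.4858 / 2.72244 = 24.05 days
Therefore the irrigation interval = 24.05 days.


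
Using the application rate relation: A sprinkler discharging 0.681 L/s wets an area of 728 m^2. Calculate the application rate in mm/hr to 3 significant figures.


Approach: apply the application rate relation, rate = (Q/A)*3600.
rate = (0.681 / 728) * 3600 = 3.37 mm/hr
Therefore the application rate = 3.37 mm/hr.


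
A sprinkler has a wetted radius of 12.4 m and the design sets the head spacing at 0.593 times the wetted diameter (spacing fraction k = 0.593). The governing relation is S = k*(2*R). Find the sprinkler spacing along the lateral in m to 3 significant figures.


S = 0.593 * (2 * 12.4) = 14.7 m
Therefore the sprinkler spacing along the lateral = 14.7 m.


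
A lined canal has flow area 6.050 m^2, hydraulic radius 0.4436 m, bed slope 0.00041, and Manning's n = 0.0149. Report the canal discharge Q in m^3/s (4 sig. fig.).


Approach: apply Manning's equation, Q = (1/n)*A*R^(2/3)*S^(1/2).
Q = (1/0.0149) * 6.050 * 0.4436^(2/3) * 0.00041^(1/2) = 4.782 m^3/s
Therefore the canal discharge Q = 4.782 m^3/s.


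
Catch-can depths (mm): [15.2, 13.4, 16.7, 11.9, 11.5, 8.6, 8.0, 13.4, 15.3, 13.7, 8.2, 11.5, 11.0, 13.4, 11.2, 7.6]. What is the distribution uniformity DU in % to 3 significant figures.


Approach: apply the low-quarter distribution uniformity, DU = (mean of lowest quarter of readings / overall mean)*100.
sorted lowest 4 of 16: [7.6, 8.0, 8.2, 8.6] -> mean = 8.1000 mm
overall mean = 11.912 mm
DU = (8.1000/11.912)*100 = 68.0 %
Therefore the distribution uniformity DU = 68.0 %.


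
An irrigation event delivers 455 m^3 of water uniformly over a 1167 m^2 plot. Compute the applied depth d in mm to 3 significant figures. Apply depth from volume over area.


Approach: apply depth from volume over area, d = (V/A)*1000.
d = (455 / 1167) * 1000 = 390 mm
Therefore the applied depth d = 390 mm.


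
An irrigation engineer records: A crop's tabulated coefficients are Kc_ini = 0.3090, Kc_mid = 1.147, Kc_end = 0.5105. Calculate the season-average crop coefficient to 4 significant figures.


Approach: apply a simple seasonal average, Kc_avg = (Kc_ini + Kc_mid + Kc_end)/3.
Kc_avg = (0.3090 + 1.147 + 0.5105)/3 = 0.6555
Therefore the season-average crop coefficient = 0.6555.


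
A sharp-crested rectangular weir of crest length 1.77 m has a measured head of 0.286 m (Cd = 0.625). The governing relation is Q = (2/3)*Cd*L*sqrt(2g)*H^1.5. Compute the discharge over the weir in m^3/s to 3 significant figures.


Q = (2/3)*0.625*1.77*sqrt(2*9.81)*0.286^1.5 = 0.500 m^3/s
Therefore the discharge over the weir = 0.500 m^3/s.


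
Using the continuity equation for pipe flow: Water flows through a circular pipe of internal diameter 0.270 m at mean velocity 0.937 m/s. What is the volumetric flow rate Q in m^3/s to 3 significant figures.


Approach: apply the continuity equation for pipe flow, Q = A * v with A = pi*(D/2)^2.
A = pi*(0.270/2)^2 = 0.057256 m^2
Q = 0.057256 * 0.937 = 0.0536 m^3/s
Therefore the volumetric flow rate Q = 0.0536 m^3/s.


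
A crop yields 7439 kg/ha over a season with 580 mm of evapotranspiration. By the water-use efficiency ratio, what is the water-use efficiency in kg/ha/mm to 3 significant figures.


Approach: apply the water-use efficiency ratio, WUE = yield/ET.
WUE = 7439 / 580 = 12.8 kg/ha/mm
Therefore the water-use efficiency = 12.8 kg/ha/mm.


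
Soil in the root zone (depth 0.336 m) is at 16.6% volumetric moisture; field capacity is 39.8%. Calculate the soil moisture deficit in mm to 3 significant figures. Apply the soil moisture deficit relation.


Approach: apply the soil moisture deficit relation, SMD = (FC - theta)/100 * depth * 1000.
SMD = (39.8 - 16.6)/100 * 0.336 * 1000 = 78.0 mm
Therefore the soil moisture deficit = 78.0 mm.


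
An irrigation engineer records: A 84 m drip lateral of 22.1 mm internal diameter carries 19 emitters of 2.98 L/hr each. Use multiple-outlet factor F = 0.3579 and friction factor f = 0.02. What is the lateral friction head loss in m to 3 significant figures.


Approach: apply Darcy-Weisbach with the multiple-outlet F-factor, Q = n*q/(3600*1000) m^3/s; v = Q/A; hf = F*f*(L/D)*(v^2/(2g)).
Q = 19*2.98/(3600*1000) = 1.5728e-05 m^3/s
A = pi*(22.1e-3/2)^2 = 3.8360e-04 m^2, so v = Q/A = 0.041001 m/s
hf = 0.3579*0.02*(84/0.0221)*(0.041001^2/(2*9.81)) = 0.00233 m
Therefore the lateral friction head loss = 0.00233 m.


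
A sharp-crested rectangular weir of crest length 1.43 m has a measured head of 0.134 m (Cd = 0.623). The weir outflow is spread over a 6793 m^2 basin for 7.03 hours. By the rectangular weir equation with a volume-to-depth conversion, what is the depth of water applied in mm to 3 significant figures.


Approach: apply the rectangular weir equation with a volume-to-depth conversion, Q = (2/3)*Cd*L*sqrt(2g)*H^1.5; d = Q*t/A * 1000.
Step 1 — weir discharge:
  Q = (2/3)*0.623*1.43*sqrt(2*9.81)*0.134^1.5 = 0.12904 m^3/s
Step 2 — volume: V = 0.12904 * 7.03*3600 = 3265.9 m^3
Step 3 — depth: d = V/A * 1000 = 3265.9/6793 * 1000 = 481 mm
Therefore the depth of water applied = 481 mm.


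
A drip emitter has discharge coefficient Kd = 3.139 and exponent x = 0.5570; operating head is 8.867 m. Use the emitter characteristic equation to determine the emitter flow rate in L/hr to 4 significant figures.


Approach: apply the emitter characteristic equation, q = Kd * h^x.
q = 3.139 * 8.867^0.5570 = 10.59 L/hr
Therefore the emitter flow rate = 10.59 L/hr.


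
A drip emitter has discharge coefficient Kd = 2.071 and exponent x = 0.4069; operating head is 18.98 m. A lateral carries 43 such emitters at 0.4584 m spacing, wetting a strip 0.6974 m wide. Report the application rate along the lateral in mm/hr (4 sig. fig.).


Approach: apply the emitter equation with a lateral mass balance, q = Kd*h^x; Q = n*q; rate = Q/(n*spacing*width).
Step 1 — single emitter flow (q = Kd*h^x):
  q = 2.071 * 18.98^0.4069 = 6.85992 L/hr
Step 2 — total lateral flow: Q = 43 * 6.85992 = 294.976 L/hr
Step 3 — wetted area: A = 43 * 0.4584 * 0.6974 = 13.7466 m^2
Step 4 — application rate: Q/A = 294.976/13.7466 = 21.46 mm/hr
Therefore the application rate along the lateral = 21.46 mm/hr.


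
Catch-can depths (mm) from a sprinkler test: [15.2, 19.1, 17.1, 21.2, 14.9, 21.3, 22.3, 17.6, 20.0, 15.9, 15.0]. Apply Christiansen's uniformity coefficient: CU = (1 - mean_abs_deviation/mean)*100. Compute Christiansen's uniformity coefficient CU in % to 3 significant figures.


mean = 18.145 mm
mean |d_i - mean| = 2.3950 mm
CU = (1 - 2.3950/18.145)*100 = 86.8 %
Therefore Christiansen's uniformity coefficient CU = 86.8 %.


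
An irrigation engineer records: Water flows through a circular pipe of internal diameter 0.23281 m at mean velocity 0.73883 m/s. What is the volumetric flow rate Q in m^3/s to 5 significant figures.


Approach: apply the continuity equation for pipe flow, Q = A * v with A = pi*(D/2)^2.
A = pi*(0.23281/2)^2 = 0.04256897 m^2
Q = 0.04256897 * 0.73883 = 0.031451 m^3/s
Therefore the volumetric flow rate Q = 0.031451 m^3/s.


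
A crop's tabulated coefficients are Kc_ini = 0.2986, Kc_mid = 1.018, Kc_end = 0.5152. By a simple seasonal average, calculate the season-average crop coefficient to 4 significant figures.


Approach: apply a simple seasonal average, Kc_avg = (Kc_ini + Kc_mid + Kc_end)/3.
Kc_avg = (0.2986 + 1.018 + 0.5152)/3 = 0.6106
Therefore the season-average crop coefficient = 0.6106.


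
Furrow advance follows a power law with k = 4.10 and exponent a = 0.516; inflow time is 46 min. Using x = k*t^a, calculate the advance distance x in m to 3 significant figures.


x = 4.10 * 46^0.516 = 29.6 m
Therefore the advance distance x = 29.6 m.


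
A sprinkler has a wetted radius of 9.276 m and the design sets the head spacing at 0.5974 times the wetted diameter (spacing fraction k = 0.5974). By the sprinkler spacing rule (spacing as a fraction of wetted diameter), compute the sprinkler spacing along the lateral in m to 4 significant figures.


Approach: apply the sprinkler spacing rule (spacing as a fraction of wetted diameter), S = k*(2*R).
S = 0.5974 * (2 * 9.276) = 11.08 m
Therefore the sprinkler spacing along the lateral = 11.08 m.


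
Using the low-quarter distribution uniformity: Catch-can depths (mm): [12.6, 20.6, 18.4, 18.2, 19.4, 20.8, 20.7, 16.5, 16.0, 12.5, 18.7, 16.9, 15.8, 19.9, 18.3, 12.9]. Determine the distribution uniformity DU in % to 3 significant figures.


Approach: apply the low-quarter distribution uniformity, DU = (mean of lowest quarter of readings / overall mean)*100.
sorted lowest 4 of 16: [12.5, 12.6, 12.9, 15.8] -> mean = 13.450 mm
overall mean = 17.387 mm
DU = (13.450/17.387)*100 = 77.4 %
Therefore the distribution uniformity DU = 77.4 %.


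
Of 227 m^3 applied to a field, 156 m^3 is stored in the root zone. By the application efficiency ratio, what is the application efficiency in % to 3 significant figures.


Approach: apply the application efficiency ratio, Ea = (stored/applied)*100.
Ea = (156/227)*100 = 68.7 %
Therefore the application efficiency = 68.7 %.


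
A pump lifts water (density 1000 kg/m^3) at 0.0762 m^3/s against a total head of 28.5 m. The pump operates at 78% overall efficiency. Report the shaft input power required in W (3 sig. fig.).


Approach: apply hydraulic power then efficiency conversion, P = rho*g*Q*H; P_in = P/eta.
Step 1 — hydraulic power (P = rho*g*Q*H):
  P = 1000 * 9.81 * 0.0762 * 28.5 = 21304 W
Step 2 — input power: P_in = P/eta = 21304 / 0.78 = 27300 W
Therefore the shaft input power required = 27300 W.


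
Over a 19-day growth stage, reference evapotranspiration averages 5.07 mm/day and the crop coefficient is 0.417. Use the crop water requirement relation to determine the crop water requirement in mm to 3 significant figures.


Approach: apply the crop water requirement relation, CWR = ET0 * Kc * days.
CWR = 5.07 * 0.417 * 19 = 40.2 mm
Therefore the crop water requirement = 40.2 mm.


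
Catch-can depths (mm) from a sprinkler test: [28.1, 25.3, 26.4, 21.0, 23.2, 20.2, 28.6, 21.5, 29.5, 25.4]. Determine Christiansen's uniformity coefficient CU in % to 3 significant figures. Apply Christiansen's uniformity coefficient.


Approach: apply Christiansen's uniformity coefficient, CU = (1 - mean_abs_deviation/mean)*100.
mean = 24.920 mm
mean |d_i - mean| = 2.7560 mm
CU = (1 - 2.7560/24.920)*100 = 88.9 %
Therefore Christiansen's uniformity coefficient CU = 88.9 %.


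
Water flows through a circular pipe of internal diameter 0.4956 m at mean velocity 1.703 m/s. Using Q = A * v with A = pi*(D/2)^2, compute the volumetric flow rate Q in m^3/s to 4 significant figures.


A = pi*(0.4956/2)^2 = 0.192909 m^2
Q = 0.192909 * 1.703 = 0.3285 m^3/s
Therefore the volumetric flow rate Q = 0.3285 m^3/s.


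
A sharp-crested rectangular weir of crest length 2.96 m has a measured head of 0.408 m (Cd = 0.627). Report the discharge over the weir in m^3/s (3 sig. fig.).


Approach: apply the rectangular weir equation, Q = (2/3)*Cd*L*sqrt(2g)*H^1.5.
Q = (2/3)*0.627*2.96*sqrt(2*9.81)*0.408^1.5 = 1.43 m^3/s
Therefore the discharge over the weir = 1.43 m^3/s.


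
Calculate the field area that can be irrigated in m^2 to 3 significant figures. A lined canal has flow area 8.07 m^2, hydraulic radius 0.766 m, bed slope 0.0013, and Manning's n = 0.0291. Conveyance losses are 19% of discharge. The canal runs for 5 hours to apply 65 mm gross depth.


Approach: apply Manning's equation with a conveyance and depth budget, Q = (1/n)*A*R^(2/3)*S^(1/2); Q_field = Q*(1-loss); Area = Q_field*t/(d/1000).
Step 1 — canal discharge (Manning's equation):
  Q = (1/0.0291) * 8.07 * 0.766^(2/3) * 0.0013^(1/2) = 8.3709 m^3/s
Step 2 — delivered flow: Q_field = 8.3709*(1 - 19/100) = 6.7804 m^3/s
Step 3 — volume delivered: V = 6.7804 * 5*3600 = 122050 m^3
Step 4 — area served: A = V / (depth/1000) = 122050 / 0.065 = 1880000 m^2
Therefore the field area that can be irrigated = 1880000 m^2.


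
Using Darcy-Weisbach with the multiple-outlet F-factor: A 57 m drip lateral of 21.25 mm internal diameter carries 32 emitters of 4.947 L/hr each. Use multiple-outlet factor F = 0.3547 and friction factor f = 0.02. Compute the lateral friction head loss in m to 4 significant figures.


Approach: apply Darcy-Weisbach with the multiple-outlet F-factor, Q = n*q/(3600*1000) m^3/s; v = Q/A; hf = F*f*(L/D)*(v^2/(2g)).
Q = 32*4.947/(3600*1000) = 4.39733e-05 m^3/s
A = pi*(21.25e-3/2)^2 = 3.54656e-04 m^2, so v = Q/A = 0.123989 m/s
hf = 0.3547*0.02*(57/0.02125)*(0.123989^2/(2*9.81)) = 0.01491 m
Therefore the lateral friction head loss = 0.01491 m.


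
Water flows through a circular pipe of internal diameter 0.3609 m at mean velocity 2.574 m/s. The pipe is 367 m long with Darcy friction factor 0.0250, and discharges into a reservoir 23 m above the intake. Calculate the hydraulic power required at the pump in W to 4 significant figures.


Approach: apply continuity + Darcy-Weisbach + hydraulic power, Q = A*v; hf = f*(L/D)*(v^2/(2g)); H = static + hf; P = rho*g*Q*H.
Step 1 — flow rate (continuity, Q = A*v):
  A = pi*(0.3609/2)^2 = 0.102297 m^2
  Q = 0.102297 * 2.574 = 0.263313 m^3/s
Step 2 — friction head loss (Darcy-Weisbach):
  hf = 0.0250 * (367/0.3609) * (2.574^2 / (2*9.81))
  hf = 8.58494 m
Step 3 — total head: H = 23 + 8.58494 = 31.5849 m
Step 4 — hydraulic power (P = rho*g*Q*H):
  P = 1000 * 9.81 * 0.263313 * 31.5849 = 81590 W
Therefore the hydraulic power required at the pump = 81590 W.


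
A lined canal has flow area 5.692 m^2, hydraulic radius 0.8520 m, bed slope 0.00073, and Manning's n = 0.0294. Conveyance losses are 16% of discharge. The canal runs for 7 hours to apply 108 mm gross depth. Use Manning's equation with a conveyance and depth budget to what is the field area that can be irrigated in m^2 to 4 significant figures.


Approach: apply Manning's equation with a conveyance and depth budget, Q = (1/n)*A*R^(2/3)*S^(1/2); Q_field = Q*(1-loss); Area = Q_field*t/(d/1000).
Step 1 — canal discharge (Manning's equation):
  Q = (1/0.0294) * 5.692 * 0.8520^(2/3) * 0.00073^(1/2) = 4.70116 m^3/s
Step 2 — delivered flow: Q_field = 4.70116*(1 - 16/100) = 3.94898 m^3/s
Step 3 — volume delivered: V = 3.94898 * 7*3600 = 99514.2 m^3
Step 4 — area served: A = V / (depth/1000) = 99514.2 / 0.108 = 921400 m^2
Therefore the field area that can be irrigated = 921400 m^2.


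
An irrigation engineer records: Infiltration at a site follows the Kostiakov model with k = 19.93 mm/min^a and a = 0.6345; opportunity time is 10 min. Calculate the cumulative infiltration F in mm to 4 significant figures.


Approach: apply the Kostiakov infiltration equation, F = k*t^a.
F = 19.93 * 10^0.6345 = 85.90 mm
Therefore the cumulative infiltration F = 85.90 mm.


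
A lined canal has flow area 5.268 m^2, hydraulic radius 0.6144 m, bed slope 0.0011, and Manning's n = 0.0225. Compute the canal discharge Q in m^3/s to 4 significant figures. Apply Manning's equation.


Approach: apply Manning's equation, Q = (1/n)*A*R^(2/3)*S^(1/2).
Q = (1/0.0225) * 5.268 * 0.6144^(2/3) * 0.0011^(1/2) = 5.612 m^3/s
Therefore the canal discharge Q = 5.612 m^3/s.


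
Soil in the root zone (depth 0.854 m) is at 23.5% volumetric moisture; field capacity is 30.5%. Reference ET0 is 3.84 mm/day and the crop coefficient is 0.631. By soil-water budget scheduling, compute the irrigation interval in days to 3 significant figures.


Approach: apply soil-water budget scheduling, SMD = (FC-theta)/100*depth*1000; ETc = ET0*Kc; interval = SMD/ETc.
Step 1 — soil moisture deficit:
  SMD = (30.5 - 23.5)/100 * 0.854 * 1000 = 59.780 mm
Step 2 — daily crop ET (ETc = ET0*Kc):
  ETc = 3.84 * 0.631 = 2.4230 mm/day
Step 3 — irrigation interval (SMD/ETc):
  interval = 59.780 / 2.4230 = 24.7 days
Therefore the irrigation interval = 24.7 days.


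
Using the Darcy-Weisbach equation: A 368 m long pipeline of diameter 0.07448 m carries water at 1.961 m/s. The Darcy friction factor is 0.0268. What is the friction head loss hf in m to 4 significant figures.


Approach: apply the Darcy-Weisbach equation, hf = f*(L/D)*(v^2/(2g)).
hf = 0.0268 * (368/0.07448) * (1.961^2 / (2*9.81))
hf = 25.95 m
Therefore the friction head loss hf = 25.95 m.


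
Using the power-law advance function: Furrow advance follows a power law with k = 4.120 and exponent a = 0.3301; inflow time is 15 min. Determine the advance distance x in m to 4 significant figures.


Approach: apply the power-law advance function, x = k*t^a.
x = 4.120 * 15^0.3301 = 10.07 m
Therefore the advance distance x = 10.07 m.


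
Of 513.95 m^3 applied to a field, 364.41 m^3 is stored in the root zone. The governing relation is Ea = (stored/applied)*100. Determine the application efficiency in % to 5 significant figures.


Ea = (364.41/513.95)*100 = 70.904 %
Therefore the application efficiency = 70.904 %.


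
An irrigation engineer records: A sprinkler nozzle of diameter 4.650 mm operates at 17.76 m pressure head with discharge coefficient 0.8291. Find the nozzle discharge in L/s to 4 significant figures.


Approach: apply the orifice equation, Q = Cd*A*sqrt(2*g*h), A = pi*(d/2)^2.
A = pi*(4.650e-3/2)^2 = 1.69823e-05 m^2
Q = 0.8291 * 1.69823e-05 * sqrt(2*9.81*17.76) * 1000 = 0.2628 L/s
Therefore the nozzle discharge = 0.2628 L/s.
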